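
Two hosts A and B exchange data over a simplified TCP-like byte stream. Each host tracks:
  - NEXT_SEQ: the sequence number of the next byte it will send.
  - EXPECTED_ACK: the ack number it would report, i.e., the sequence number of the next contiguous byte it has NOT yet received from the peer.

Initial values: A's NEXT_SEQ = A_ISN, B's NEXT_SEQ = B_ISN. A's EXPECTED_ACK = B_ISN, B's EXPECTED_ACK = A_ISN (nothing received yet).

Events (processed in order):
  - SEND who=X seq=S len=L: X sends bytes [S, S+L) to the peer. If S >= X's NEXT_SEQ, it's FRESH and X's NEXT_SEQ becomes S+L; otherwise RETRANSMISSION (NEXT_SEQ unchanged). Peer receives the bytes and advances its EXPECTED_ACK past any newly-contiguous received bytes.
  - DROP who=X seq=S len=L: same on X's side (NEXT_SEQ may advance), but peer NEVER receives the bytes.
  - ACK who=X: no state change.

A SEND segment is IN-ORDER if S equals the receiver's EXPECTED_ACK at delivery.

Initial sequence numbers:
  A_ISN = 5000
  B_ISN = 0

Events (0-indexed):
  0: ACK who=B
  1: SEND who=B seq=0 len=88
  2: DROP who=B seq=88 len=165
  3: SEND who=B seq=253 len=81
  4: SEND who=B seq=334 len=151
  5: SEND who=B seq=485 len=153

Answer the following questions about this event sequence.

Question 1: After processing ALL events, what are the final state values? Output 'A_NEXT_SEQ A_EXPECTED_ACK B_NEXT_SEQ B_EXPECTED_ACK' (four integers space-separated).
Answer: 5000 88 638 5000

Derivation:
After event 0: A_seq=5000 A_ack=0 B_seq=0 B_ack=5000
After event 1: A_seq=5000 A_ack=88 B_seq=88 B_ack=5000
After event 2: A_seq=5000 A_ack=88 B_seq=253 B_ack=5000
After event 3: A_seq=5000 A_ack=88 B_seq=334 B_ack=5000
After event 4: A_seq=5000 A_ack=88 B_seq=485 B_ack=5000
After event 5: A_seq=5000 A_ack=88 B_seq=638 B_ack=5000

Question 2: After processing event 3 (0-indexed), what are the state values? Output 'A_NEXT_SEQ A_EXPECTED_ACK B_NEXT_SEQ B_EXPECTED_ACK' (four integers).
After event 0: A_seq=5000 A_ack=0 B_seq=0 B_ack=5000
After event 1: A_seq=5000 A_ack=88 B_seq=88 B_ack=5000
After event 2: A_seq=5000 A_ack=88 B_seq=253 B_ack=5000
After event 3: A_seq=5000 A_ack=88 B_seq=334 B_ack=5000

5000 88 334 5000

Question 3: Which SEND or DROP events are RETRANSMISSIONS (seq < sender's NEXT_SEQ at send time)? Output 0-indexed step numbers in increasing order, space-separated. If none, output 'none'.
Answer: none

Derivation:
Step 1: SEND seq=0 -> fresh
Step 2: DROP seq=88 -> fresh
Step 3: SEND seq=253 -> fresh
Step 4: SEND seq=334 -> fresh
Step 5: SEND seq=485 -> fresh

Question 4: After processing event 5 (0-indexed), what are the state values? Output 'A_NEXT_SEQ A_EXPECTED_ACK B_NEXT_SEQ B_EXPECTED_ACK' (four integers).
After event 0: A_seq=5000 A_ack=0 B_seq=0 B_ack=5000
After event 1: A_seq=5000 A_ack=88 B_seq=88 B_ack=5000
After event 2: A_seq=5000 A_ack=88 B_seq=253 B_ack=5000
After event 3: A_seq=5000 A_ack=88 B_seq=334 B_ack=5000
After event 4: A_seq=5000 A_ack=88 B_seq=485 B_ack=5000
After event 5: A_seq=5000 A_ack=88 B_seq=638 B_ack=5000

5000 88 638 5000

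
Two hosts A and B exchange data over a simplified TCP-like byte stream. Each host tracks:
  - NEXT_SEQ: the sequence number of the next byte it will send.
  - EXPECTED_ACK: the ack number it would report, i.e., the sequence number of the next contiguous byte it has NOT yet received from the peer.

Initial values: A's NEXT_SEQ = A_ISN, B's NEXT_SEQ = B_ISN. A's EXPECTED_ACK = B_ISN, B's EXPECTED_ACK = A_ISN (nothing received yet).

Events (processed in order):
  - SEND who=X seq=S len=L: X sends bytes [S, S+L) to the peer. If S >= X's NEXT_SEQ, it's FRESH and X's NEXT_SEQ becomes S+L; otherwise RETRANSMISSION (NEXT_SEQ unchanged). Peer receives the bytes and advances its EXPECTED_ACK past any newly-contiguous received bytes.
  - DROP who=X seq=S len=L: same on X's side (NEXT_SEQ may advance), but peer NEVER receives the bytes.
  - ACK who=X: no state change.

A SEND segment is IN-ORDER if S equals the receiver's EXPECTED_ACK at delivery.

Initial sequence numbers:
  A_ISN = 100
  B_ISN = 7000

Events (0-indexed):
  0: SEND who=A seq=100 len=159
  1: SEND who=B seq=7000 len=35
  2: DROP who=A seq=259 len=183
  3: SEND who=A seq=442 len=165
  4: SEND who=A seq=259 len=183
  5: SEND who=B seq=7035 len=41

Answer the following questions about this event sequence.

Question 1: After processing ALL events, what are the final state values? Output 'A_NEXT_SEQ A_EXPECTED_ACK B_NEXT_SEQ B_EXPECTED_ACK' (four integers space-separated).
Answer: 607 7076 7076 607

Derivation:
After event 0: A_seq=259 A_ack=7000 B_seq=7000 B_ack=259
After event 1: A_seq=259 A_ack=7035 B_seq=7035 B_ack=259
After event 2: A_seq=442 A_ack=7035 B_seq=7035 B_ack=259
After event 3: A_seq=607 A_ack=7035 B_seq=7035 B_ack=259
After event 4: A_seq=607 A_ack=7035 B_seq=7035 B_ack=607
After event 5: A_seq=607 A_ack=7076 B_seq=7076 B_ack=607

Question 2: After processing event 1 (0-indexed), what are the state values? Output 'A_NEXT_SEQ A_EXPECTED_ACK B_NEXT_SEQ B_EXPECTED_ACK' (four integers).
After event 0: A_seq=259 A_ack=7000 B_seq=7000 B_ack=259
After event 1: A_seq=259 A_ack=7035 B_seq=7035 B_ack=259

259 7035 7035 259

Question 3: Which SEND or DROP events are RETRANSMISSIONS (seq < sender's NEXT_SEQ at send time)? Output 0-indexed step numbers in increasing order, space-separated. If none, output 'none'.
Step 0: SEND seq=100 -> fresh
Step 1: SEND seq=7000 -> fresh
Step 2: DROP seq=259 -> fresh
Step 3: SEND seq=442 -> fresh
Step 4: SEND seq=259 -> retransmit
Step 5: SEND seq=7035 -> fresh

Answer: 4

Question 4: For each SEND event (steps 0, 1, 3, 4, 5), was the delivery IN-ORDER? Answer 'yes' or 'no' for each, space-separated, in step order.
Step 0: SEND seq=100 -> in-order
Step 1: SEND seq=7000 -> in-order
Step 3: SEND seq=442 -> out-of-order
Step 4: SEND seq=259 -> in-order
Step 5: SEND seq=7035 -> in-order

Answer: yes yes no yes yes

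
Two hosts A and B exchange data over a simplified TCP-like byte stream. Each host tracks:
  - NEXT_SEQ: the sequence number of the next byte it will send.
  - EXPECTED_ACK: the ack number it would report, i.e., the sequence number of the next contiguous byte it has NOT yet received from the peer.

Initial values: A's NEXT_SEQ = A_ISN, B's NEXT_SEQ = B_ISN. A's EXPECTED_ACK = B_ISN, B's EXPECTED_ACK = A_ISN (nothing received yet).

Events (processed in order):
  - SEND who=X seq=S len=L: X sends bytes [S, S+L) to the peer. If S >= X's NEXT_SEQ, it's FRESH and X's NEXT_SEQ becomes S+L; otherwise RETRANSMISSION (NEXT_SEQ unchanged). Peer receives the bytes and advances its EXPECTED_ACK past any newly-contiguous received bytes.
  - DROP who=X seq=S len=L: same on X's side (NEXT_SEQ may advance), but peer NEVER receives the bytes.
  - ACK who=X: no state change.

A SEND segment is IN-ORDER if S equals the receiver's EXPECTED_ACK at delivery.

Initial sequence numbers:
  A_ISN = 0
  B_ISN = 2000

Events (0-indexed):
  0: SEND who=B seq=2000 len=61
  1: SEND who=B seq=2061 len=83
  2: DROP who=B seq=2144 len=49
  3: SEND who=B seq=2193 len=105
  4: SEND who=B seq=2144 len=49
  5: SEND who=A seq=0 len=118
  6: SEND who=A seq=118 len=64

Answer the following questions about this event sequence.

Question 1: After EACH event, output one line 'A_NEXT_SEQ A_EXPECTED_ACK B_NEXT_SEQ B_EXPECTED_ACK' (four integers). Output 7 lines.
0 2061 2061 0
0 2144 2144 0
0 2144 2193 0
0 2144 2298 0
0 2298 2298 0
118 2298 2298 118
182 2298 2298 182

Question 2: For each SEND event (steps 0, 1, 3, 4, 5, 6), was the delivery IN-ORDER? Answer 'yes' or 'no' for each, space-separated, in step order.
Step 0: SEND seq=2000 -> in-order
Step 1: SEND seq=2061 -> in-order
Step 3: SEND seq=2193 -> out-of-order
Step 4: SEND seq=2144 -> in-order
Step 5: SEND seq=0 -> in-order
Step 6: SEND seq=118 -> in-order

Answer: yes yes no yes yes yes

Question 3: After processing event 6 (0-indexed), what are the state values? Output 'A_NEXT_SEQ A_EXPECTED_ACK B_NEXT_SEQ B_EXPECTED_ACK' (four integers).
After event 0: A_seq=0 A_ack=2061 B_seq=2061 B_ack=0
After event 1: A_seq=0 A_ack=2144 B_seq=2144 B_ack=0
After event 2: A_seq=0 A_ack=2144 B_seq=2193 B_ack=0
After event 3: A_seq=0 A_ack=2144 B_seq=2298 B_ack=0
After event 4: A_seq=0 A_ack=2298 B_seq=2298 B_ack=0
After event 5: A_seq=118 A_ack=2298 B_seq=2298 B_ack=118
After event 6: A_seq=182 A_ack=2298 B_seq=2298 B_ack=182

182 2298 2298 182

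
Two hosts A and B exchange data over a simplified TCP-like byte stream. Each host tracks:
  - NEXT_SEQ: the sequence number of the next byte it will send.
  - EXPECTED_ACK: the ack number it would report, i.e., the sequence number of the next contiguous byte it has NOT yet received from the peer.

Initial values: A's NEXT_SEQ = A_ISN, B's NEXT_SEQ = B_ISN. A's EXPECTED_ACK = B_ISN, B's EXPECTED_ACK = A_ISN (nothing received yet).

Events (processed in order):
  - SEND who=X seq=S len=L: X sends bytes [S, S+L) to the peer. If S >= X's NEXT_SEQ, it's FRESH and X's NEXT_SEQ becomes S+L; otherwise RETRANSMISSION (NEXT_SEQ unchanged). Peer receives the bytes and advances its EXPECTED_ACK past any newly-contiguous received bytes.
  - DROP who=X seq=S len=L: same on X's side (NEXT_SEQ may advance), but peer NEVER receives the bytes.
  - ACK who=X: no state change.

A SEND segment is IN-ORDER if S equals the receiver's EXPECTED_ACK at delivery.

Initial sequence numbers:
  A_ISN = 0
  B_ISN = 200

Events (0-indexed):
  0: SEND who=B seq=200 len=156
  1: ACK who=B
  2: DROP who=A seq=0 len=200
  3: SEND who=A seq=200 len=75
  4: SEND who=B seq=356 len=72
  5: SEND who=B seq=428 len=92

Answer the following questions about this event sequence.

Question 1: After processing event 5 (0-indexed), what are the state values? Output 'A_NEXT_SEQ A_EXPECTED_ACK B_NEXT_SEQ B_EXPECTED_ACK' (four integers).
After event 0: A_seq=0 A_ack=356 B_seq=356 B_ack=0
After event 1: A_seq=0 A_ack=356 B_seq=356 B_ack=0
After event 2: A_seq=200 A_ack=356 B_seq=356 B_ack=0
After event 3: A_seq=275 A_ack=356 B_seq=356 B_ack=0
After event 4: A_seq=275 A_ack=428 B_seq=428 B_ack=0
After event 5: A_seq=275 A_ack=520 B_seq=520 B_ack=0

275 520 520 0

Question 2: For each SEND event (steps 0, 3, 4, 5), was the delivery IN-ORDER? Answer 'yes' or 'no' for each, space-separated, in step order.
Answer: yes no yes yes

Derivation:
Step 0: SEND seq=200 -> in-order
Step 3: SEND seq=200 -> out-of-order
Step 4: SEND seq=356 -> in-order
Step 5: SEND seq=428 -> in-order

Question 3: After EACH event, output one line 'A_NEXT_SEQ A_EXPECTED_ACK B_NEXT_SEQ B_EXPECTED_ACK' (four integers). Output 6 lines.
0 356 356 0
0 356 356 0
200 356 356 0
275 356 356 0
275 428 428 0
275 520 520 0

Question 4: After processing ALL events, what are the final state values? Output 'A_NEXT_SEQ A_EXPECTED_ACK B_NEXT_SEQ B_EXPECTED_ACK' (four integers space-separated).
Answer: 275 520 520 0

Derivation:
After event 0: A_seq=0 A_ack=356 B_seq=356 B_ack=0
After event 1: A_seq=0 A_ack=356 B_seq=356 B_ack=0
After event 2: A_seq=200 A_ack=356 B_seq=356 B_ack=0
After event 3: A_seq=275 A_ack=356 B_seq=356 B_ack=0
After event 4: A_seq=275 A_ack=428 B_seq=428 B_ack=0
After event 5: A_seq=275 A_ack=520 B_seq=520 B_ack=0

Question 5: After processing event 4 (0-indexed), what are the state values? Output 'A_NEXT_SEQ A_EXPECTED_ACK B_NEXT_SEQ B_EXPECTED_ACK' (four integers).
After event 0: A_seq=0 A_ack=356 B_seq=356 B_ack=0
After event 1: A_seq=0 A_ack=356 B_seq=356 B_ack=0
After event 2: A_seq=200 A_ack=356 B_seq=356 B_ack=0
After event 3: A_seq=275 A_ack=356 B_seq=356 B_ack=0
After event 4: A_seq=275 A_ack=428 B_seq=428 B_ack=0

275 428 428 0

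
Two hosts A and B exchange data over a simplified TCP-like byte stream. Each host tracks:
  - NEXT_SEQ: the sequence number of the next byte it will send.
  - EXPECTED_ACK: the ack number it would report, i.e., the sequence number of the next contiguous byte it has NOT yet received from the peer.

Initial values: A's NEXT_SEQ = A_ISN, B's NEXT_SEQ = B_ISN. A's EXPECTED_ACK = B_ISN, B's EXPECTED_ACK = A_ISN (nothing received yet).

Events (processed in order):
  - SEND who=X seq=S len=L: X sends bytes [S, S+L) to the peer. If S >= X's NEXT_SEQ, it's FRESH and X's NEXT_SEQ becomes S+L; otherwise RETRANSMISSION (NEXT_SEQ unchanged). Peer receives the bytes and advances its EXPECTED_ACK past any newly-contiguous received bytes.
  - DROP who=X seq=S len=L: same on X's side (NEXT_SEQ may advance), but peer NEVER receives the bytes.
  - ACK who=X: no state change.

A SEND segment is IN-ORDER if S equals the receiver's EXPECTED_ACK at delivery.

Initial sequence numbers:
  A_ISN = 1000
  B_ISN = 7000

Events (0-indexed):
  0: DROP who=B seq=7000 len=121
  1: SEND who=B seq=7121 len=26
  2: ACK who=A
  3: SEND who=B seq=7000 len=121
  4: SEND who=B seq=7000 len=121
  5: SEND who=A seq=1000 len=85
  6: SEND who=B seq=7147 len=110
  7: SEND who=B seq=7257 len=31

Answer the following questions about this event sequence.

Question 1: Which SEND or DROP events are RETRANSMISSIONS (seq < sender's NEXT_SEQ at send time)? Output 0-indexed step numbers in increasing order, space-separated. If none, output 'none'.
Answer: 3 4

Derivation:
Step 0: DROP seq=7000 -> fresh
Step 1: SEND seq=7121 -> fresh
Step 3: SEND seq=7000 -> retransmit
Step 4: SEND seq=7000 -> retransmit
Step 5: SEND seq=1000 -> fresh
Step 6: SEND seq=7147 -> fresh
Step 7: SEND seq=7257 -> fresh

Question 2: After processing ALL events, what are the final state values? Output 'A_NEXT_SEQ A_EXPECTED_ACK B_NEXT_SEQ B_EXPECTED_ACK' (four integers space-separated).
Answer: 1085 7288 7288 1085

Derivation:
After event 0: A_seq=1000 A_ack=7000 B_seq=7121 B_ack=1000
After event 1: A_seq=1000 A_ack=7000 B_seq=7147 B_ack=1000
After event 2: A_seq=1000 A_ack=7000 B_seq=7147 B_ack=1000
After event 3: A_seq=1000 A_ack=7147 B_seq=7147 B_ack=1000
After event 4: A_seq=1000 A_ack=7147 B_seq=7147 B_ack=1000
After event 5: A_seq=1085 A_ack=7147 B_seq=7147 B_ack=1085
After event 6: A_seq=1085 A_ack=7257 B_seq=7257 B_ack=1085
After event 7: A_seq=1085 A_ack=7288 B_seq=7288 B_ack=1085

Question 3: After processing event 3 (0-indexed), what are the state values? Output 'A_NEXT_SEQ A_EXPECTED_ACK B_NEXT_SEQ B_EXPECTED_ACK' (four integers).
After event 0: A_seq=1000 A_ack=7000 B_seq=7121 B_ack=1000
After event 1: A_seq=1000 A_ack=7000 B_seq=7147 B_ack=1000
After event 2: A_seq=1000 A_ack=7000 B_seq=7147 B_ack=1000
After event 3: A_seq=1000 A_ack=7147 B_seq=7147 B_ack=1000

1000 7147 7147 1000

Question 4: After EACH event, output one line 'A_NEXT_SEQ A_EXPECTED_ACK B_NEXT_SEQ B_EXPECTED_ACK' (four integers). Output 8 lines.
1000 7000 7121 1000
1000 7000 7147 1000
1000 7000 7147 1000
1000 7147 7147 1000
1000 7147 7147 1000
1085 7147 7147 1085
1085 7257 7257 1085
1085 7288 7288 1085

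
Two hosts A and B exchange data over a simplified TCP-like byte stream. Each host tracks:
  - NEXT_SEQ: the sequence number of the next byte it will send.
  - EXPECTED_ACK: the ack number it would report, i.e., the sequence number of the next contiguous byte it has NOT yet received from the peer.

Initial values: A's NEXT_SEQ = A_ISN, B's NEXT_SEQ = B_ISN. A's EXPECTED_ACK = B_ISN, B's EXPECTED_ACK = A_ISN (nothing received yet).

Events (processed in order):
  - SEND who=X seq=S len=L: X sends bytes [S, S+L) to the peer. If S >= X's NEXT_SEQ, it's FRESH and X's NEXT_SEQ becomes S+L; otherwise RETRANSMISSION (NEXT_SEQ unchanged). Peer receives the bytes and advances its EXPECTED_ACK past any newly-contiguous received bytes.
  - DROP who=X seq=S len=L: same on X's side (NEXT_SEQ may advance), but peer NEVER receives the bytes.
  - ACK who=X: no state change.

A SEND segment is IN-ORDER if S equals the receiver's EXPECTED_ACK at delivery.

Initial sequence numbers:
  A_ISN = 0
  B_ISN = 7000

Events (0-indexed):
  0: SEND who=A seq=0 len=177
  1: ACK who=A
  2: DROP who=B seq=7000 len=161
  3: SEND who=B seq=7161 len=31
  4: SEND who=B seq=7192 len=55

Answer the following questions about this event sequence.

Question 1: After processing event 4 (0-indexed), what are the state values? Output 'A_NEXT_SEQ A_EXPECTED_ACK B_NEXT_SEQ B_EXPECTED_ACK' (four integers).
After event 0: A_seq=177 A_ack=7000 B_seq=7000 B_ack=177
After event 1: A_seq=177 A_ack=7000 B_seq=7000 B_ack=177
After event 2: A_seq=177 A_ack=7000 B_seq=7161 B_ack=177
After event 3: A_seq=177 A_ack=7000 B_seq=7192 B_ack=177
After event 4: A_seq=177 A_ack=7000 B_seq=7247 B_ack=177

177 7000 7247 177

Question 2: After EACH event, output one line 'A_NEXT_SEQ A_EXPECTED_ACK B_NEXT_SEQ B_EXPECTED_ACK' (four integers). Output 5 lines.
177 7000 7000 177
177 7000 7000 177
177 7000 7161 177
177 7000 7192 177
177 7000 7247 177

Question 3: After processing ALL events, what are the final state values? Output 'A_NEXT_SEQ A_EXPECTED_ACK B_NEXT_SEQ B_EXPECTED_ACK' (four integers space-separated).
Answer: 177 7000 7247 177

Derivation:
After event 0: A_seq=177 A_ack=7000 B_seq=7000 B_ack=177
After event 1: A_seq=177 A_ack=7000 B_seq=7000 B_ack=177
After event 2: A_seq=177 A_ack=7000 B_seq=7161 B_ack=177
After event 3: A_seq=177 A_ack=7000 B_seq=7192 B_ack=177
After event 4: A_seq=177 A_ack=7000 B_seq=7247 B_ack=177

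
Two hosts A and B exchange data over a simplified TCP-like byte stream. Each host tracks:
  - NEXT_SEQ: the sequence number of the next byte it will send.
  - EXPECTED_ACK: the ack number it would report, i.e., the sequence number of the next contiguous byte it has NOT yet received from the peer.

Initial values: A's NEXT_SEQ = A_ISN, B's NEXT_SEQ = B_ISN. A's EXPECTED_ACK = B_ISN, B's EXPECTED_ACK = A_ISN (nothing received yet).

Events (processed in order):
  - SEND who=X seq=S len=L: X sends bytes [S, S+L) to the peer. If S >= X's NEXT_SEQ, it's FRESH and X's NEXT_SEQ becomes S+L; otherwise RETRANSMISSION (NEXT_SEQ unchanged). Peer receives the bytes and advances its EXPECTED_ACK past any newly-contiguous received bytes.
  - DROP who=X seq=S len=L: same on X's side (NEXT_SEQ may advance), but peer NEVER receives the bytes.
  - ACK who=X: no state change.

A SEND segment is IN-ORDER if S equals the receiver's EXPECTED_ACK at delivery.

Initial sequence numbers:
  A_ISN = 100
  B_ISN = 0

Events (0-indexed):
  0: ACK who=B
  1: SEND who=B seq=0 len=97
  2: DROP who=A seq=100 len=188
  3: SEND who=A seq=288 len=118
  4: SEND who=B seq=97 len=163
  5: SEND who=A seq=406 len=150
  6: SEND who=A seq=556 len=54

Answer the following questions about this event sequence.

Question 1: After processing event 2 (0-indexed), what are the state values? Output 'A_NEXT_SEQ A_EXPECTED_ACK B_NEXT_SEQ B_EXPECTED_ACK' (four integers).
After event 0: A_seq=100 A_ack=0 B_seq=0 B_ack=100
After event 1: A_seq=100 A_ack=97 B_seq=97 B_ack=100
After event 2: A_seq=288 A_ack=97 B_seq=97 B_ack=100

288 97 97 100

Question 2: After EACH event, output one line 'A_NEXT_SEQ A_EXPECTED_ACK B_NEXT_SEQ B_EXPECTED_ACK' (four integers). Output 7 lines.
100 0 0 100
100 97 97 100
288 97 97 100
406 97 97 100
406 260 260 100
556 260 260 100
610 260 260 100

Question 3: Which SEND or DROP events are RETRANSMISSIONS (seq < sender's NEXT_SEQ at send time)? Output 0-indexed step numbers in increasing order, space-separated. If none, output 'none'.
Answer: none

Derivation:
Step 1: SEND seq=0 -> fresh
Step 2: DROP seq=100 -> fresh
Step 3: SEND seq=288 -> fresh
Step 4: SEND seq=97 -> fresh
Step 5: SEND seq=406 -> fresh
Step 6: SEND seq=556 -> fresh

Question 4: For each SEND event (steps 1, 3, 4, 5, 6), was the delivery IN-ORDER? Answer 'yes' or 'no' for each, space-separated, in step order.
Answer: yes no yes no no

Derivation:
Step 1: SEND seq=0 -> in-order
Step 3: SEND seq=288 -> out-of-order
Step 4: SEND seq=97 -> in-order
Step 5: SEND seq=406 -> out-of-order
Step 6: SEND seq=556 -> out-of-order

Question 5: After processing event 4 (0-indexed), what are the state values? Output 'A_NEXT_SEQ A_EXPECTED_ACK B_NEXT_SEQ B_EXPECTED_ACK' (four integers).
After event 0: A_seq=100 A_ack=0 B_seq=0 B_ack=100
After event 1: A_seq=100 A_ack=97 B_seq=97 B_ack=100
After event 2: A_seq=288 A_ack=97 B_seq=97 B_ack=100
After event 3: A_seq=406 A_ack=97 B_seq=97 B_ack=100
After event 4: A_seq=406 A_ack=260 B_seq=260 B_ack=100

406 260 260 100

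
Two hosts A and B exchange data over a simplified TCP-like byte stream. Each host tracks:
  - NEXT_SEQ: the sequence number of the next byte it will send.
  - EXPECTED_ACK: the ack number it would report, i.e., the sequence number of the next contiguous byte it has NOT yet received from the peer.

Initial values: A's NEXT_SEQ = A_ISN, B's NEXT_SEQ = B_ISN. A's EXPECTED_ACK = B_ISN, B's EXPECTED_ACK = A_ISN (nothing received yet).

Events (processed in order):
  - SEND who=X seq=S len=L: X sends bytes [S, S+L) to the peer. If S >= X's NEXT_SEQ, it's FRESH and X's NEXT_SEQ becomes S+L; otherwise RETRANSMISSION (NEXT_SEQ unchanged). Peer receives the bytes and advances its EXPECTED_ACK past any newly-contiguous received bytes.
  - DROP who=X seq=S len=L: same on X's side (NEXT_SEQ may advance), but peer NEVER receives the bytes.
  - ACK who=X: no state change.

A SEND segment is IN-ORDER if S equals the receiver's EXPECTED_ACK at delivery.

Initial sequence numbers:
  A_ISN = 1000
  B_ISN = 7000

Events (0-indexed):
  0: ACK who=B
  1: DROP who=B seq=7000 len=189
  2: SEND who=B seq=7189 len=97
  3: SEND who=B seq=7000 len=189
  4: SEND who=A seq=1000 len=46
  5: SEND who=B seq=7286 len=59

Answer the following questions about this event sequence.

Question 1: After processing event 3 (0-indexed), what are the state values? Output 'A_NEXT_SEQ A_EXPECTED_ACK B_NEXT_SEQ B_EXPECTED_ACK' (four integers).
After event 0: A_seq=1000 A_ack=7000 B_seq=7000 B_ack=1000
After event 1: A_seq=1000 A_ack=7000 B_seq=7189 B_ack=1000
After event 2: A_seq=1000 A_ack=7000 B_seq=7286 B_ack=1000
After event 3: A_seq=1000 A_ack=7286 B_seq=7286 B_ack=1000

1000 7286 7286 1000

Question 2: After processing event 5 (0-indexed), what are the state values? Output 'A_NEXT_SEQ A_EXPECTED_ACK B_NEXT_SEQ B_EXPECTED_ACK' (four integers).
After event 0: A_seq=1000 A_ack=7000 B_seq=7000 B_ack=1000
After event 1: A_seq=1000 A_ack=7000 B_seq=7189 B_ack=1000
After event 2: A_seq=1000 A_ack=7000 B_seq=7286 B_ack=1000
After event 3: A_seq=1000 A_ack=7286 B_seq=7286 B_ack=1000
After event 4: A_seq=1046 A_ack=7286 B_seq=7286 B_ack=1046
After event 5: A_seq=1046 A_ack=7345 B_seq=7345 B_ack=1046

1046 7345 7345 1046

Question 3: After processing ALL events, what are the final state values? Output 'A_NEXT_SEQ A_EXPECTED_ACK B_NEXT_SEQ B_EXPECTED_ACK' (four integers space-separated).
Answer: 1046 7345 7345 1046

Derivation:
After event 0: A_seq=1000 A_ack=7000 B_seq=7000 B_ack=1000
After event 1: A_seq=1000 A_ack=7000 B_seq=7189 B_ack=1000
After event 2: A_seq=1000 A_ack=7000 B_seq=7286 B_ack=1000
After event 3: A_seq=1000 A_ack=7286 B_seq=7286 B_ack=1000
After event 4: A_seq=1046 A_ack=7286 B_seq=7286 B_ack=1046
After event 5: A_seq=1046 A_ack=7345 B_seq=7345 B_ack=1046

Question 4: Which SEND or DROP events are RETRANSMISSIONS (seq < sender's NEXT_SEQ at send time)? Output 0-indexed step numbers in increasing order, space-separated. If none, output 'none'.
Answer: 3

Derivation:
Step 1: DROP seq=7000 -> fresh
Step 2: SEND seq=7189 -> fresh
Step 3: SEND seq=7000 -> retransmit
Step 4: SEND seq=1000 -> fresh
Step 5: SEND seq=7286 -> fresh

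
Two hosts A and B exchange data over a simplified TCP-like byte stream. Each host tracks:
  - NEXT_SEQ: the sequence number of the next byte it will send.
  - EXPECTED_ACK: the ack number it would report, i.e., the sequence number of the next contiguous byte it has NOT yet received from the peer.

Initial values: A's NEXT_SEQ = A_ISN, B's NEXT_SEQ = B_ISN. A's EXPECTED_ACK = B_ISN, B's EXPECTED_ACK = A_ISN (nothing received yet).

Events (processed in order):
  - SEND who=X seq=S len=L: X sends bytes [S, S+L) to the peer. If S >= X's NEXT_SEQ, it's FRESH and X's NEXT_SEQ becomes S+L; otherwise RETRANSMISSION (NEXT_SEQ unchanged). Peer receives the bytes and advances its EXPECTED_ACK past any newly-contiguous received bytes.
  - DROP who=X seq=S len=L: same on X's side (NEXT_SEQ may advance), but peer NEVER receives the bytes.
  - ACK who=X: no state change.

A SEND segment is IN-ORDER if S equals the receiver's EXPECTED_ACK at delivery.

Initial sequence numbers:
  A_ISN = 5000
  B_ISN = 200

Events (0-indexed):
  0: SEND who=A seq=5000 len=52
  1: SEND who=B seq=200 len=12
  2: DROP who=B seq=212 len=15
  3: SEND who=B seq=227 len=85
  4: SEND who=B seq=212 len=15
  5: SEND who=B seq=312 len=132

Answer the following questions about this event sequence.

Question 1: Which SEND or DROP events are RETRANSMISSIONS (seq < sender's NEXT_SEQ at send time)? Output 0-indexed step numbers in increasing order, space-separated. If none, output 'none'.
Step 0: SEND seq=5000 -> fresh
Step 1: SEND seq=200 -> fresh
Step 2: DROP seq=212 -> fresh
Step 3: SEND seq=227 -> fresh
Step 4: SEND seq=212 -> retransmit
Step 5: SEND seq=312 -> fresh

Answer: 4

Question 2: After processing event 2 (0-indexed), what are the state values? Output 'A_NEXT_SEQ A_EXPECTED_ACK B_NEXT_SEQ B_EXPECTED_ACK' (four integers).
After event 0: A_seq=5052 A_ack=200 B_seq=200 B_ack=5052
After event 1: A_seq=5052 A_ack=212 B_seq=212 B_ack=5052
After event 2: A_seq=5052 A_ack=212 B_seq=227 B_ack=5052

5052 212 227 5052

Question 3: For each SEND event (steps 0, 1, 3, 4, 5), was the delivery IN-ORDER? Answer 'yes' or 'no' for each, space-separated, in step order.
Step 0: SEND seq=5000 -> in-order
Step 1: SEND seq=200 -> in-order
Step 3: SEND seq=227 -> out-of-order
Step 4: SEND seq=212 -> in-order
Step 5: SEND seq=312 -> in-order

Answer: yes yes no yes yes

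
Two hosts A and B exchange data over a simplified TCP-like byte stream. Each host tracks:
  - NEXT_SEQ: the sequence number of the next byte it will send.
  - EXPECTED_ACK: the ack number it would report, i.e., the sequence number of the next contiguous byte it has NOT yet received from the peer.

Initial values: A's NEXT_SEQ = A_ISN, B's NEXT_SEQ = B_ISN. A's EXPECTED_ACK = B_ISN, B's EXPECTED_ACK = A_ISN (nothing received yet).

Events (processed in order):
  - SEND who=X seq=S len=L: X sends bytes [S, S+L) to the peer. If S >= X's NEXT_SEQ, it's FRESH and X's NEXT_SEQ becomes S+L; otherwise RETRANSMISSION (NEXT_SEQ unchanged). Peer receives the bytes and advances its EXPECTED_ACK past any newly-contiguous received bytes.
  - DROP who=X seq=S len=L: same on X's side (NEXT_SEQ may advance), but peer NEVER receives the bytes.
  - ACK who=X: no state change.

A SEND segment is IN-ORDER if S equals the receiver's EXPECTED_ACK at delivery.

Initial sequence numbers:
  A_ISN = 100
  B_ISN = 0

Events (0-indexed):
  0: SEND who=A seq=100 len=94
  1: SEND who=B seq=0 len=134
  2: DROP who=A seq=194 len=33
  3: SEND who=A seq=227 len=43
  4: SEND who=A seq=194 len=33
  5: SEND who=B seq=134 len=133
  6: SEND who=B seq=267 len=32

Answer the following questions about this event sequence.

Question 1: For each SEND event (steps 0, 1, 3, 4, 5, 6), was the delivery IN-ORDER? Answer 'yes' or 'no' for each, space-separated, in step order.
Step 0: SEND seq=100 -> in-order
Step 1: SEND seq=0 -> in-order
Step 3: SEND seq=227 -> out-of-order
Step 4: SEND seq=194 -> in-order
Step 5: SEND seq=134 -> in-order
Step 6: SEND seq=267 -> in-order

Answer: yes yes no yes yes yes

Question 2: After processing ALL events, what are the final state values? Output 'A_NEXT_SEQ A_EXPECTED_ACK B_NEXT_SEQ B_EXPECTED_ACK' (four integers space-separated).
After event 0: A_seq=194 A_ack=0 B_seq=0 B_ack=194
After event 1: A_seq=194 A_ack=134 B_seq=134 B_ack=194
After event 2: A_seq=227 A_ack=134 B_seq=134 B_ack=194
After event 3: A_seq=270 A_ack=134 B_seq=134 B_ack=194
After event 4: A_seq=270 A_ack=134 B_seq=134 B_ack=270
After event 5: A_seq=270 A_ack=267 B_seq=267 B_ack=270
After event 6: A_seq=270 A_ack=299 B_seq=299 B_ack=270

Answer: 270 299 299 270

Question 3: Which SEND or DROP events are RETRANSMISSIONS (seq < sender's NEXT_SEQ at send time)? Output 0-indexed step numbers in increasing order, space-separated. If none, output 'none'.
Answer: 4

Derivation:
Step 0: SEND seq=100 -> fresh
Step 1: SEND seq=0 -> fresh
Step 2: DROP seq=194 -> fresh
Step 3: SEND seq=227 -> fresh
Step 4: SEND seq=194 -> retransmit
Step 5: SEND seq=134 -> fresh
Step 6: SEND seq=267 -> fresh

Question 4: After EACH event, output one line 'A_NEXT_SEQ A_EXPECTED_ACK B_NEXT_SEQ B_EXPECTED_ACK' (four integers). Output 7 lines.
194 0 0 194
194 134 134 194
227 134 134 194
270 134 134 194
270 134 134 270
270 267 267 270
270 299 299 270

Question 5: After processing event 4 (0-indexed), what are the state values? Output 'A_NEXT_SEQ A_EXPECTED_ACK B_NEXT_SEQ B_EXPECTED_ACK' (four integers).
After event 0: A_seq=194 A_ack=0 B_seq=0 B_ack=194
After event 1: A_seq=194 A_ack=134 B_seq=134 B_ack=194
After event 2: A_seq=227 A_ack=134 B_seq=134 B_ack=194
After event 3: A_seq=270 A_ack=134 B_seq=134 B_ack=194
After event 4: A_seq=270 A_ack=134 B_seq=134 B_ack=270

270 134 134 270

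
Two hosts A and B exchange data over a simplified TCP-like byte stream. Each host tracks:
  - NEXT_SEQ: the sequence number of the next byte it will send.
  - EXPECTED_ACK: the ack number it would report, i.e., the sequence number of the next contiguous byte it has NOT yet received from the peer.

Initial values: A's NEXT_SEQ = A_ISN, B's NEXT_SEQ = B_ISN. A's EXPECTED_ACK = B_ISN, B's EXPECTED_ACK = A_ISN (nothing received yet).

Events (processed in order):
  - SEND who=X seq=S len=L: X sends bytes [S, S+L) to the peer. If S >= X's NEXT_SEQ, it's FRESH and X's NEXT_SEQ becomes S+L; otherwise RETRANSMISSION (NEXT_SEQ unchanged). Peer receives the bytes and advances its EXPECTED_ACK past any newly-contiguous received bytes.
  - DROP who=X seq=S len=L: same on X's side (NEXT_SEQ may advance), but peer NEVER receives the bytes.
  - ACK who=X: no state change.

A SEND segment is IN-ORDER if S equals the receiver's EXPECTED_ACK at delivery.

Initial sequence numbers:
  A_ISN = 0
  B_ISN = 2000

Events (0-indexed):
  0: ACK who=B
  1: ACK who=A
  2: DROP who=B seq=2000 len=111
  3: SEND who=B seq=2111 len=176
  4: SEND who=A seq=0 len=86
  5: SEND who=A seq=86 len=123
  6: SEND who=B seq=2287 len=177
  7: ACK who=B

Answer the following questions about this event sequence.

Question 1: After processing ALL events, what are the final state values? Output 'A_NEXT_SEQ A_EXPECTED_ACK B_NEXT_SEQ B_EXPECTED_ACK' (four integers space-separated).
Answer: 209 2000 2464 209

Derivation:
After event 0: A_seq=0 A_ack=2000 B_seq=2000 B_ack=0
After event 1: A_seq=0 A_ack=2000 B_seq=2000 B_ack=0
After event 2: A_seq=0 A_ack=2000 B_seq=2111 B_ack=0
After event 3: A_seq=0 A_ack=2000 B_seq=2287 B_ack=0
After event 4: A_seq=86 A_ack=2000 B_seq=2287 B_ack=86
After event 5: A_seq=209 A_ack=2000 B_seq=2287 B_ack=209
After event 6: A_seq=209 A_ack=2000 B_seq=2464 B_ack=209
After event 7: A_seq=209 A_ack=2000 B_seq=2464 B_ack=209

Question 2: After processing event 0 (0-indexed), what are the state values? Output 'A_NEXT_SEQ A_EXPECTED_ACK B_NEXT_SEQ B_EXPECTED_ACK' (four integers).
After event 0: A_seq=0 A_ack=2000 B_seq=2000 B_ack=0

0 2000 2000 0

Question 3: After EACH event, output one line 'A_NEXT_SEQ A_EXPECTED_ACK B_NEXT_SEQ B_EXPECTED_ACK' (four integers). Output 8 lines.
0 2000 2000 0
0 2000 2000 0
0 2000 2111 0
0 2000 2287 0
86 2000 2287 86
209 2000 2287 209
209 2000 2464 209
209 2000 2464 209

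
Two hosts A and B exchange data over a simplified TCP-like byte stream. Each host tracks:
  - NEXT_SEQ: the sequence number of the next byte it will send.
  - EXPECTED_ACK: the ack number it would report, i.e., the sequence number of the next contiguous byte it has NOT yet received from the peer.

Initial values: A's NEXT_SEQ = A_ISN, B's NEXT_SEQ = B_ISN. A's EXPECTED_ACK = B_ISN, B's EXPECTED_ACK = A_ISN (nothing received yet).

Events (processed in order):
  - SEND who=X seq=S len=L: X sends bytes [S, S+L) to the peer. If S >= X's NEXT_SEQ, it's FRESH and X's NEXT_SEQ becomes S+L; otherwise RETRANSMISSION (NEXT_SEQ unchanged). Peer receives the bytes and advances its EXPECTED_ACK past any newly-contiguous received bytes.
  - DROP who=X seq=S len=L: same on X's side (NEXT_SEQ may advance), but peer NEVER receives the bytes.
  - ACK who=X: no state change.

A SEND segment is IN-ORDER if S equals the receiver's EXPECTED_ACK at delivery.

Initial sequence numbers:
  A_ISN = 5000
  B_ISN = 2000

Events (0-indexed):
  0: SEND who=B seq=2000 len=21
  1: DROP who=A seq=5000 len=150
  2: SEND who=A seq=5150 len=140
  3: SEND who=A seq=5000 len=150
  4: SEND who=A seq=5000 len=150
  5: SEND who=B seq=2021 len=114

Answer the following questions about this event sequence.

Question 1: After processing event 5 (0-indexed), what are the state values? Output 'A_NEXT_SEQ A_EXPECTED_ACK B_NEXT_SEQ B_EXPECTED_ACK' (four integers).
After event 0: A_seq=5000 A_ack=2021 B_seq=2021 B_ack=5000
After event 1: A_seq=5150 A_ack=2021 B_seq=2021 B_ack=5000
After event 2: A_seq=5290 A_ack=2021 B_seq=2021 B_ack=5000
After event 3: A_seq=5290 A_ack=2021 B_seq=2021 B_ack=5290
After event 4: A_seq=5290 A_ack=2021 B_seq=2021 B_ack=5290
After event 5: A_seq=5290 A_ack=2135 B_seq=2135 B_ack=5290

5290 2135 2135 5290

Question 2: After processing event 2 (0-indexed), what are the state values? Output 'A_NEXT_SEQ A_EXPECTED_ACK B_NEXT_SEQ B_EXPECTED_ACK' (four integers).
After event 0: A_seq=5000 A_ack=2021 B_seq=2021 B_ack=5000
After event 1: A_seq=5150 A_ack=2021 B_seq=2021 B_ack=5000
After event 2: A_seq=5290 A_ack=2021 B_seq=2021 B_ack=5000

5290 2021 2021 5000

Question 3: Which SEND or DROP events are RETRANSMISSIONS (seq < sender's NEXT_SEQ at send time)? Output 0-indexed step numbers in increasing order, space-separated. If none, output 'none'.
Answer: 3 4

Derivation:
Step 0: SEND seq=2000 -> fresh
Step 1: DROP seq=5000 -> fresh
Step 2: SEND seq=5150 -> fresh
Step 3: SEND seq=5000 -> retransmit
Step 4: SEND seq=5000 -> retransmit
Step 5: SEND seq=2021 -> fresh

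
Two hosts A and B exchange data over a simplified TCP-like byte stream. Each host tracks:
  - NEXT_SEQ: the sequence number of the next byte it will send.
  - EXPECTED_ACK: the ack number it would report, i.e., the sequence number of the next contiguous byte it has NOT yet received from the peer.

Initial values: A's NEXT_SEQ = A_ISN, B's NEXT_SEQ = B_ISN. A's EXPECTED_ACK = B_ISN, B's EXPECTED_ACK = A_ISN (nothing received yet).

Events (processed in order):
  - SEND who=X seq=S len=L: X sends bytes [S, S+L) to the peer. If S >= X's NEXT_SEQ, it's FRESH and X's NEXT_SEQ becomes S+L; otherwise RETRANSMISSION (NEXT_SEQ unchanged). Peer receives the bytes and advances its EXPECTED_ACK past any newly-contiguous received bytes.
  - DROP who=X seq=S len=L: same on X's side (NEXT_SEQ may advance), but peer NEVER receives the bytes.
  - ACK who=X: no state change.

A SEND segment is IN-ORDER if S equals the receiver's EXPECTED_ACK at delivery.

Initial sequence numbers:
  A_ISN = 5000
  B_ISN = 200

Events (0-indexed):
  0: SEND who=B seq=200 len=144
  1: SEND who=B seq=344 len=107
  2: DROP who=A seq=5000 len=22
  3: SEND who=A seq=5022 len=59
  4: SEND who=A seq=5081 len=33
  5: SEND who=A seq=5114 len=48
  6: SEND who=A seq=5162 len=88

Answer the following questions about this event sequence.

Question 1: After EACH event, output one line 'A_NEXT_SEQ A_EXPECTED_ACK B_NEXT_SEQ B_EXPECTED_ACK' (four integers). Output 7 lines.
5000 344 344 5000
5000 451 451 5000
5022 451 451 5000
5081 451 451 5000
5114 451 451 5000
5162 451 451 5000
5250 451 451 5000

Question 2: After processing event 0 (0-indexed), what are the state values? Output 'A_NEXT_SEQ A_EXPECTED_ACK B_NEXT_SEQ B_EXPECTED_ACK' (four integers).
After event 0: A_seq=5000 A_ack=344 B_seq=344 B_ack=5000

5000 344 344 5000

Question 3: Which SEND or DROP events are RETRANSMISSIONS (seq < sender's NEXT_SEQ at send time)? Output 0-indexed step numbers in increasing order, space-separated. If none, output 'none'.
Step 0: SEND seq=200 -> fresh
Step 1: SEND seq=344 -> fresh
Step 2: DROP seq=5000 -> fresh
Step 3: SEND seq=5022 -> fresh
Step 4: SEND seq=5081 -> fresh
Step 5: SEND seq=5114 -> fresh
Step 6: SEND seq=5162 -> fresh

Answer: none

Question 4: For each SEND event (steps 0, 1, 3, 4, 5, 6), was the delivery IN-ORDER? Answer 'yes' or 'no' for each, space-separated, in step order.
Step 0: SEND seq=200 -> in-order
Step 1: SEND seq=344 -> in-order
Step 3: SEND seq=5022 -> out-of-order
Step 4: SEND seq=5081 -> out-of-order
Step 5: SEND seq=5114 -> out-of-order
Step 6: SEND seq=5162 -> out-of-order

Answer: yes yes no no no no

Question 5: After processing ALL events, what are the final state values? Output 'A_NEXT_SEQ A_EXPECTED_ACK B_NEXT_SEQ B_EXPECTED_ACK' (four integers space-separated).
Answer: 5250 451 451 5000

Derivation:
After event 0: A_seq=5000 A_ack=344 B_seq=344 B_ack=5000
After event 1: A_seq=5000 A_ack=451 B_seq=451 B_ack=5000
After event 2: A_seq=5022 A_ack=451 B_seq=451 B_ack=5000
After event 3: A_seq=5081 A_ack=451 B_seq=451 B_ack=5000
After event 4: A_seq=5114 A_ack=451 B_seq=451 B_ack=5000
After event 5: A_seq=5162 A_ack=451 B_seq=451 B_ack=5000
After event 6: A_seq=5250 A_ack=451 B_seq=451 B_ack=5000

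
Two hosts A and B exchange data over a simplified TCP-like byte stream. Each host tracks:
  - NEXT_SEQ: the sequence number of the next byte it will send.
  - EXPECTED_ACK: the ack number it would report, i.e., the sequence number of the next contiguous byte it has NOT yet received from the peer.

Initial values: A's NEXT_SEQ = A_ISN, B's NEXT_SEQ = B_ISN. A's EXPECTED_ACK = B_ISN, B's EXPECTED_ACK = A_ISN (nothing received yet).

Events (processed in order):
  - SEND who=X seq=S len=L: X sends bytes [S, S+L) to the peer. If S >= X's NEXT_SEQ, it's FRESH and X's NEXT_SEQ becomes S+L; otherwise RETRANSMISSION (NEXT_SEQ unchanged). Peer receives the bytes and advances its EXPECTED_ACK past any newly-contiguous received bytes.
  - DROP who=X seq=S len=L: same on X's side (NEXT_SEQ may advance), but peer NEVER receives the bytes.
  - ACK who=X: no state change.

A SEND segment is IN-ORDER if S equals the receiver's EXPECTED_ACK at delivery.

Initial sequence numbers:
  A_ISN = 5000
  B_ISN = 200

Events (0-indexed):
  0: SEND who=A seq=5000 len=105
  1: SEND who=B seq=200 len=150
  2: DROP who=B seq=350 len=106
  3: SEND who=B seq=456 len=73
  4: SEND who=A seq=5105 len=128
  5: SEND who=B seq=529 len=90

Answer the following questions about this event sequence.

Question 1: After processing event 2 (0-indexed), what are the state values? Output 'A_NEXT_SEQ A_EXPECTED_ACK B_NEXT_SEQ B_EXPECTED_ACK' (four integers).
After event 0: A_seq=5105 A_ack=200 B_seq=200 B_ack=5105
After event 1: A_seq=5105 A_ack=350 B_seq=350 B_ack=5105
After event 2: A_seq=5105 A_ack=350 B_seq=456 B_ack=5105

5105 350 456 5105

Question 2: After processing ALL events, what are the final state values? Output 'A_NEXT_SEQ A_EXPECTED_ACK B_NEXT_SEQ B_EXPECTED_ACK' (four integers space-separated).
After event 0: A_seq=5105 A_ack=200 B_seq=200 B_ack=5105
After event 1: A_seq=5105 A_ack=350 B_seq=350 B_ack=5105
After event 2: A_seq=5105 A_ack=350 B_seq=456 B_ack=5105
After event 3: A_seq=5105 A_ack=350 B_seq=529 B_ack=5105
After event 4: A_seq=5233 A_ack=350 B_seq=529 B_ack=5233
After event 5: A_seq=5233 A_ack=350 B_seq=619 B_ack=5233

Answer: 5233 350 619 5233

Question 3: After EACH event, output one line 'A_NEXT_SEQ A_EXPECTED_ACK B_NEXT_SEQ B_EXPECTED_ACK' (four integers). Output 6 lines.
5105 200 200 5105
5105 350 350 5105
5105 350 456 5105
5105 350 529 5105
5233 350 529 5233
5233 350 619 5233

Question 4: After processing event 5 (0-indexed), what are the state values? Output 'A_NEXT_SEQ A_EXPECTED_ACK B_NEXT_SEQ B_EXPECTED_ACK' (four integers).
After event 0: A_seq=5105 A_ack=200 B_seq=200 B_ack=5105
After event 1: A_seq=5105 A_ack=350 B_seq=350 B_ack=5105
After event 2: A_seq=5105 A_ack=350 B_seq=456 B_ack=5105
After event 3: A_seq=5105 A_ack=350 B_seq=529 B_ack=5105
After event 4: A_seq=5233 A_ack=350 B_seq=529 B_ack=5233
After event 5: A_seq=5233 A_ack=350 B_seq=619 B_ack=5233

5233 350 619 5233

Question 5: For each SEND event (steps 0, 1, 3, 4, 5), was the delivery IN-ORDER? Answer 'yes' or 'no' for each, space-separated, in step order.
Step 0: SEND seq=5000 -> in-order
Step 1: SEND seq=200 -> in-order
Step 3: SEND seq=456 -> out-of-order
Step 4: SEND seq=5105 -> in-order
Step 5: SEND seq=529 -> out-of-order

Answer: yes yes no yes no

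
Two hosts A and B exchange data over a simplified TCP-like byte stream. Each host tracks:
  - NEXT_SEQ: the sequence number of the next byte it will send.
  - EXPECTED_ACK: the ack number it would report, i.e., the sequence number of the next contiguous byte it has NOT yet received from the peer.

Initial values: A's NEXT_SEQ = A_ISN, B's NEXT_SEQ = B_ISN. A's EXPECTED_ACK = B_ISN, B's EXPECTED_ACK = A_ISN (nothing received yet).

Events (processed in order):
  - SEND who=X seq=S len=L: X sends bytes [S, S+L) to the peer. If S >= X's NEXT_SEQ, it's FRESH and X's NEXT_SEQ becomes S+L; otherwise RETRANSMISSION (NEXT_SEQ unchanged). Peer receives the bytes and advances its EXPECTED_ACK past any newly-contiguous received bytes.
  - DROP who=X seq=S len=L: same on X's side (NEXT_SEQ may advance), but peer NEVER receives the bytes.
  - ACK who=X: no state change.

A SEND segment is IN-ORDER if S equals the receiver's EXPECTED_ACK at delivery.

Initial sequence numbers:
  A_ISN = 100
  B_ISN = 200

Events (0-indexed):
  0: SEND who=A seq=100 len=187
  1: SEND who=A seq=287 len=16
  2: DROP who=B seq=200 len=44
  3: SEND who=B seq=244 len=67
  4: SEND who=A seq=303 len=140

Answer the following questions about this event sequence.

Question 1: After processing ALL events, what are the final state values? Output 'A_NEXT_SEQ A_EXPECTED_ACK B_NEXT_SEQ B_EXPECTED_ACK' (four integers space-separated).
After event 0: A_seq=287 A_ack=200 B_seq=200 B_ack=287
After event 1: A_seq=303 A_ack=200 B_seq=200 B_ack=303
After event 2: A_seq=303 A_ack=200 B_seq=244 B_ack=303
After event 3: A_seq=303 A_ack=200 B_seq=311 B_ack=303
After event 4: A_seq=443 A_ack=200 B_seq=311 B_ack=443

Answer: 443 200 311 443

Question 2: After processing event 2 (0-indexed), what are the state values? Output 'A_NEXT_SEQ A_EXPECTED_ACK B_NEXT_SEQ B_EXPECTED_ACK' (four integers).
After event 0: A_seq=287 A_ack=200 B_seq=200 B_ack=287
After event 1: A_seq=303 A_ack=200 B_seq=200 B_ack=303
After event 2: A_seq=303 A_ack=200 B_seq=244 B_ack=303

303 200 244 303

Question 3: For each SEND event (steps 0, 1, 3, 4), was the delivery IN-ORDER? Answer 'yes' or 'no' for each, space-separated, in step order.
Step 0: SEND seq=100 -> in-order
Step 1: SEND seq=287 -> in-order
Step 3: SEND seq=244 -> out-of-order
Step 4: SEND seq=303 -> in-order

Answer: yes yes no yes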